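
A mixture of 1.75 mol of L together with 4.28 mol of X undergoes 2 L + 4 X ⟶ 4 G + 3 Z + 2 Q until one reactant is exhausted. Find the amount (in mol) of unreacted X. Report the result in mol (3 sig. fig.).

n(L) = 1.750 mol
n(X) = 4.280 mol
n/ν for L = 1.750/2 = 0.8750
n/ν for X = 4.280/4 = 1.070
Smallest n/ν is L → limiting reagent.
X consumed = (4/2) × 1.750 = 3.500 mol
X remaining = 4.280 − 3.500 = 0.7800 mol

0.780 mol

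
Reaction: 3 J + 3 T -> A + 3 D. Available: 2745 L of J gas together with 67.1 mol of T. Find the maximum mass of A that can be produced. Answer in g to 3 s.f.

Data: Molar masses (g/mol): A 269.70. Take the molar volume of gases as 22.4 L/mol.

6030 g

n(J) = 2745 / 22.4 = 122.5 mol
n(T) = 67.10 mol
n/ν → J: 40.83, T: 22.37; T is limiting.
n(A) = (1/3) × 67.10 = 22.37 mol
mass = 22.37 × 269.70 = 6033 g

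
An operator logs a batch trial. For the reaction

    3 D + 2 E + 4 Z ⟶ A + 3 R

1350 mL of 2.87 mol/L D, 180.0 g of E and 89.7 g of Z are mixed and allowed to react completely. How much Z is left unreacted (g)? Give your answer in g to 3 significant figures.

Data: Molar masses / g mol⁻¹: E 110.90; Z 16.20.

n(D) = 2.87 × 1350/1000 = 3.875 mol
n(E) = 180.0 / 110.90 = 1.623 mol
n(Z) = 89.70 / 16.20 = 5.537 mol
n/ν → D: 1.292, E: 0.8115, Z: 1.384; E is limiting.
Z consumed = (4/2) × 1.623 = 3.246 mol
Z remaining = 5.537 − 3.246 = 2.291 mol
mass = 2.291 × 16.20 = 37.11 g

37.1 g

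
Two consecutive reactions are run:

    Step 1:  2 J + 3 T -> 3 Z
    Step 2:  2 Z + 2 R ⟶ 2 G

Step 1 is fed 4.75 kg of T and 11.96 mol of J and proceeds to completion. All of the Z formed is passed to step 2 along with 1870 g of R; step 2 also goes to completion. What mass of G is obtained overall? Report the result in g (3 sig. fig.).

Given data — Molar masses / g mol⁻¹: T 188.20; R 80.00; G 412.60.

7400 g

Step 1:
n(T) = 4.750×1000 / 188.20 = 25.24 mol
n(J) = 11.96 mol
n/ν → T: 8.413, J: 5.980; J is limiting.
n(Z) produced = (3/2) × 11.96 = 17.94 mol
Step 2:
n(Z) available = 17.94 mol
n(R) = 1870 / 80.00 = 23.38 mol
n/ν → Z: 8.970, R: 11.69; Z is limiting.
n(G) = (2/2) × 17.94 = 17.94 mol
mass = 17.94 × 412.60 = 7402 g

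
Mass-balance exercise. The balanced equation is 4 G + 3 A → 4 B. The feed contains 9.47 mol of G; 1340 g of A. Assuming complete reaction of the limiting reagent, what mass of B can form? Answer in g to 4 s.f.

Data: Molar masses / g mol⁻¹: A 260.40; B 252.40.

n(G) = 9.470 mol
n(A) = 1340 / 260.40 = 5.146 mol
n/ν for G = 9.470/4 = 2.368
n/ν for A = 5.146/3 = 1.715
Smallest n/ν is A → limiting reagent.
n(B) = (4/3) × 5.146 = 6.861 mol
mass = 6.861 × 252.40 = 1732 g

1732 g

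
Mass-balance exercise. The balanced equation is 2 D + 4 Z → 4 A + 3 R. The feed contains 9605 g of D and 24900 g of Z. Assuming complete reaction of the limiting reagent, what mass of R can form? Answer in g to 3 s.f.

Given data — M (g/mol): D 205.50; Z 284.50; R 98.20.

n(D) = 9605 / 205.50 = 46.74 mol
n(Z) = 24900 / 284.50 = 87.52 mol
n/ν for D = 46.74/2 = 23.37
n/ν for Z = 87.52/4 = 21.88
Smallest n/ν is Z → limiting reagent.
n(R) = (3/4) × 87.52 = 65.64 mol
mass = 65.64 × 98.20 = 6446 g

6450 g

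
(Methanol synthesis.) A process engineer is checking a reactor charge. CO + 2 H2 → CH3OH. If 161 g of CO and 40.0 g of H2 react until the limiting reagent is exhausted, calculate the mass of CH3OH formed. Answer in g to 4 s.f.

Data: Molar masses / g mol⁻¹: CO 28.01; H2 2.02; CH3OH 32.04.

184.2 g

n(CO) = 161.0 / 28.01 = 5.748 mol
n(H2) = 40.00 / 2.02 = 19.80 mol
n/ν for CO = 5.748/1 = 5.748
n/ν for H2 = 19.80/2 = 9.900
Smallest n/ν is CO → limiting reagent.
n(CH3OH) = (1/1) × 5.748 = 5.748 mol
mass = 5.748 × 32.04 = 184.2 g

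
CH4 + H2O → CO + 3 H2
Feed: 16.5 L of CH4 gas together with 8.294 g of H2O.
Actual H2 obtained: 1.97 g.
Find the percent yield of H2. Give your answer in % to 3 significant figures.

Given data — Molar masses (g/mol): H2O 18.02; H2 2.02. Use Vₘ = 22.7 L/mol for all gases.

70.6 %

n(CH4) = 16.50 / 22.7 = 0.7269 mol
n(H2O) = 8.294 / 18.02 = 0.4603 mol
n/ν for CH4 = 0.7269/1 = 0.7269
n/ν for H2O = 0.4603/1 = 0.4603
Smallest n/ν is H2O → limiting reagent.
theoretical n(H2) = (3/1) × 0.4603 = 1.381 mol → 2.790 g
% yield = 1.97 / 2.790 × 100 = 70.61 %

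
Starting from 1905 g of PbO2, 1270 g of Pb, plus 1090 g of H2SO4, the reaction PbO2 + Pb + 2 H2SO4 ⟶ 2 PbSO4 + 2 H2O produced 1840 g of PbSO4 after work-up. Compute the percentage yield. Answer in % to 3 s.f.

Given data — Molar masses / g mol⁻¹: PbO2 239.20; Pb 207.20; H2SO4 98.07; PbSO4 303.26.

n(PbO2) = 1905 / 239.20 = 7.964 mol
n(Pb) = 1270 / 207.20 = 6.129 mol
n(H2SO4) = 1090 / 98.07 = 11.11 mol
n/ν → PbO2: 7.964, Pb: 6.129, H2SO4: 5.555; H2SO4 is limiting.
theoretical n(PbSO4) = (2/2) × 11.11 = 11.11 mol → 3369 g
% yield = 1840 / 3369 × 100 = 54.62 %

54.6 %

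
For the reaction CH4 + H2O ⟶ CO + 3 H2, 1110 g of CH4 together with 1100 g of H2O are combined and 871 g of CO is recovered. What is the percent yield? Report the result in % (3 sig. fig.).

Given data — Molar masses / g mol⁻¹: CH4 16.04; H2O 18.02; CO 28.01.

50.9 %

n(CH4) = 1110 / 16.04 = 69.20 mol
n(H2O) = 1100 / 18.02 = 61.04 mol
n/ν → CH4: 69.20, H2O: 61.04; H2O is limiting.
theoretical n(CO) = (1/1) × 61.04 = 61.04 mol → 1710 g
% yield = 871 / 1710 × 100 = 50.94 %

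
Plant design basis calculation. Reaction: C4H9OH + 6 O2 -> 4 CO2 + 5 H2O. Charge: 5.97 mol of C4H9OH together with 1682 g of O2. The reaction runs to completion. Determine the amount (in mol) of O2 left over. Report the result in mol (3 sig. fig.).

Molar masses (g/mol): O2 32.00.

16.7 mol

n(C4H9OH) = 5.970 mol
n(O2) = 1682 / 32.00 = 52.56 mol
n/ν for C4H9OH = 5.970/1 = 5.970
n/ν for O2 = 52.56/6 = 8.760
Smallest n/ν is C4H9OH → limiting reagent.
O2 consumed = (6/1) × 5.970 = 35.82 mol
O2 remaining = 52.56 − 35.82 = 16.74 mol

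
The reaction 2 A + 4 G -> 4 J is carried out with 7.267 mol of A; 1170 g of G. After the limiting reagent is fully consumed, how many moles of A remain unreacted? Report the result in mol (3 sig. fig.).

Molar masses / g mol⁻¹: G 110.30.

1.96 mol

n(A) = 7.267 mol
n(G) = 1170 / 110.30 = 10.61 mol
n/ν for A = 7.267/2 = 3.634
n/ν for G = 10.61/4 = 2.653
Smallest n/ν is G → limiting reagent.
A consumed = (2/4) × 10.61 = 5.305 mol
A remaining = 7.267 − 5.305 = 1.962 mol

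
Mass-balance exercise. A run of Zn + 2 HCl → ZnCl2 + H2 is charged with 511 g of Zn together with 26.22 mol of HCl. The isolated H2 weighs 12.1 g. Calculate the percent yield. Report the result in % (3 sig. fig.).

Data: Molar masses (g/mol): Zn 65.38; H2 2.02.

n(Zn) = 511.0 / 65.38 = 7.816 mol
n(HCl) = 26.22 mol
n/ν for Zn = 7.816/1 = 7.816
n/ν for HCl = 26.22/2 = 13.11
Smallest n/ν is Zn → limiting reagent.
theoretical n(H2) = (1/1) × 7.816 = 7.816 mol → 15.79 g
% yield = 12.1 / 15.79 × 100 = 76.63 %

76.6 %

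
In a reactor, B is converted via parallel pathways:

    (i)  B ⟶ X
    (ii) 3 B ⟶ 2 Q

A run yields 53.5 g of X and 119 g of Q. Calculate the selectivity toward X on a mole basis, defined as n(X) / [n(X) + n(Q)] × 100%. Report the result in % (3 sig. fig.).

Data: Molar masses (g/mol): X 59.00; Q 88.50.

40.3 %

n(X) = 53.5 / 59.00 = 0.9068 mol
n(Q) = 119 / 88.50 = 1.345 mol
selectivity = 0.9068/(0.9068+1.345) × 100 = 40.27 %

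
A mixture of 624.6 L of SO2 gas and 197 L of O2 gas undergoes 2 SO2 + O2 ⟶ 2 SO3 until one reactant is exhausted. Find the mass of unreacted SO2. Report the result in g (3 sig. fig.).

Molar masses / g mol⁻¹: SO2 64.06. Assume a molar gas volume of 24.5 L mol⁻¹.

n(SO2) = 624.6 / 24.5 = 25.49 mol
n(O2) = 197.0 / 24.5 = 8.041 mol
n/ν → SO2: 12.75, O2: 8.041; O2 is limiting.
SO2 consumed = (2/1) × 8.041 = 16.08 mol
SO2 remaining = 25.49 − 16.08 = 9.410 mol
mass = 9.410 × 64.06 = 602.8 g

603 g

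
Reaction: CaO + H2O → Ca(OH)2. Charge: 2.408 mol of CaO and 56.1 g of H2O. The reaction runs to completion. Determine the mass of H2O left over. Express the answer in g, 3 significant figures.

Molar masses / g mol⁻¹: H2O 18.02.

n(CaO) = 2.408 mol
n(H2O) = 56.10 / 18.02 = 3.113 mol
n/ν for CaO = 2.408/1 = 2.408
n/ν for H2O = 3.113/1 = 3.113
Smallest n/ν is CaO → limiting reagent.
H2O consumed = (1/1) × 2.408 = 2.408 mol
H2O remaining = 3.113 − 2.408 = 0.7050 mol
mass = 0.7050 × 18.02 = 12.70 g

12.7 g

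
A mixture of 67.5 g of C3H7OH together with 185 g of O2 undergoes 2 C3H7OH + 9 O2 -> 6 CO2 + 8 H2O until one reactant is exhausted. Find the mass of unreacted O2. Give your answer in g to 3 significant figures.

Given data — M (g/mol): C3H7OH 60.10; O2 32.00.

23.3 g

n(C3H7OH) = 67.50 / 60.10 = 1.123 mol
n(O2) = 185.0 / 32.00 = 5.781 mol
n/ν → C3H7OH: 0.5615, O2: 0.6423; C3H7OH is limiting.
O2 consumed = (9/2) × 1.123 = 5.054 mol
O2 remaining = 5.781 − 5.054 = 0.7270 mol
mass = 0.7270 × 32.00 = 23.26 g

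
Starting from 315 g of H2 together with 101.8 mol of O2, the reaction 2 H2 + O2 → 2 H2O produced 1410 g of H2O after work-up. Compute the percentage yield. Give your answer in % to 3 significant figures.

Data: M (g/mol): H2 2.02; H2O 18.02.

50.2 %

n(H2) = 315.0 / 2.02 = 155.9 mol
n(O2) = 101.8 mol
n/ν for H2 = 155.9/2 = 77.95
n/ν for O2 = 101.8/1 = 101.8
Smallest n/ν is H2 → limiting reagent.
theoretical n(H2O) = (2/2) × 155.9 = 155.9 mol → 2809 g
% yield = 1410 / 2809 × 100 = 50.20 %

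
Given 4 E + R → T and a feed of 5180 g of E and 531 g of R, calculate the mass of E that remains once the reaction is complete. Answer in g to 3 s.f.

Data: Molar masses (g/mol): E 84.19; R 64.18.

2390 g

n(E) = 5180 / 84.19 = 61.53 mol
n(R) = 531.0 / 64.18 = 8.274 mol
n/ν → E: 15.38, R: 8.274; R is limiting.
E consumed = (4/1) × 8.274 = 33.10 mol
E remaining = 61.53 − 33.10 = 28.43 mol
mass = 28.43 × 84.19 = 2394 g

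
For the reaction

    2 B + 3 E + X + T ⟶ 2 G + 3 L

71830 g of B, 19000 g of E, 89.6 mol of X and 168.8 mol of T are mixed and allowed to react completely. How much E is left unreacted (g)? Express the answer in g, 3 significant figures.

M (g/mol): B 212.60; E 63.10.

2040 g

n(B) = 71830 / 212.60 = 337.9 mol
n(E) = 19000 / 63.10 = 301.1 mol
n(X) = 89.60 mol
n(T) = 168.8 mol
n/ν for B = 337.9/2 = 169.0
n/ν for E = 301.1/3 = 100.4
n/ν for X = 89.60/1 = 89.60
n/ν for T = 168.8/1 = 168.8
Smallest n/ν is X → limiting reagent.
E consumed = (3/1) × 89.60 = 268.8 mol
E remaining = 301.1 − 268.8 = 32.30 mol
mass = 32.30 × 63.10 = 2038 g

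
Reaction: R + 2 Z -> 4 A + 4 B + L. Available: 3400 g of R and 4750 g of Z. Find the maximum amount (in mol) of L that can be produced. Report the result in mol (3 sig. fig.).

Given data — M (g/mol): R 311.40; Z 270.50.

n(R) = 3400 / 311.40 = 10.92 mol
n(Z) = 4750 / 270.50 = 17.56 mol
n/ν for R = 10.92/1 = 10.92
n/ν for Z = 17.56/2 = 8.780
Smallest n/ν is Z → limiting reagent.
n(L) = (1/2) × 17.56 = 8.780 mol

8.78 mol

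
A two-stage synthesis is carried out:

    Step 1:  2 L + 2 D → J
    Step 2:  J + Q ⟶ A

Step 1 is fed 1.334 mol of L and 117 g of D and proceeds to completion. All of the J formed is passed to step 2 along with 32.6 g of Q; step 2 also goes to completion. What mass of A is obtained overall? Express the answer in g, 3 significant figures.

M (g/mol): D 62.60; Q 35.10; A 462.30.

Step 1:
n(L) = 1.334 mol
n(D) = 117.0 / 62.60 = 1.869 mol
n/ν for L = 1.334/2 = 0.6670
n/ν for D = 1.869/2 = 0.9345
Smallest n/ν is L → limiting reagent.
n(J) produced = (1/2) × 1.334 = 0.6670 mol
Step 2:
n(J) available = 0.6670 mol
n(Q) = 32.60 / 35.10 = 0.9288 mol
n/ν for J = 0.6670/1 = 0.6670
n/ν for Q = 0.9288/1 = 0.9288
Smallest n/ν is J → limiting reagent.
n(A) = (1/1) × 0.6670 = 0.6670 mol
mass = 0.6670 × 462.30 = 308.4 g

308 g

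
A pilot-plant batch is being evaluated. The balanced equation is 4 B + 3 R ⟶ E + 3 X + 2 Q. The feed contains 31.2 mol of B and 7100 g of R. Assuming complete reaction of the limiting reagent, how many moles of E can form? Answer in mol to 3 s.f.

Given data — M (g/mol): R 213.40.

n(B) = 31.20 mol
n(R) = 7100 / 213.40 = 33.27 mol
n/ν for B = 31.20/4 = 7.800
n/ν for R = 33.27/3 = 11.09
Smallest n/ν is B → limiting reagent.
n(E) = (1/4) × 31.20 = 7.800 mol

7.80 mol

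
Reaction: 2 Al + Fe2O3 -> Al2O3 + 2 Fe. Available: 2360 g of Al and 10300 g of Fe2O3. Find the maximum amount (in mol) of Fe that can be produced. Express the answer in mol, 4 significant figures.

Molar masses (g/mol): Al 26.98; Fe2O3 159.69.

n(Al) = 2360 / 26.98 = 87.47 mol
n(Fe2O3) = 10300 / 159.69 = 64.50 mol
n/ν for Al = 87.47/2 = 43.74
n/ν for Fe2O3 = 64.50/1 = 64.50
Smallest n/ν is Al → limiting reagent.
n(Fe) = (2/2) × 87.47 = 87.47 mol

87.47 mol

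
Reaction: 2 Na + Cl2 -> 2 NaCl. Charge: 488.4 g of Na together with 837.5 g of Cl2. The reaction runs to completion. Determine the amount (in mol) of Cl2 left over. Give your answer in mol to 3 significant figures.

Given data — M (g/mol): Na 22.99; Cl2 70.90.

n(Na) = 488.4 / 22.99 = 21.24 mol
n(Cl2) = 837.5 / 70.90 = 11.81 mol
n/ν for Na = 21.24/2 = 10.62
n/ν for Cl2 = 11.81/1 = 11.81
Smallest n/ν is Na → limiting reagent.
Cl2 consumed = (1/2) × 21.24 = 10.62 mol
Cl2 remaining = 11.81 − 10.62 = 1.190 mol

1.19 mol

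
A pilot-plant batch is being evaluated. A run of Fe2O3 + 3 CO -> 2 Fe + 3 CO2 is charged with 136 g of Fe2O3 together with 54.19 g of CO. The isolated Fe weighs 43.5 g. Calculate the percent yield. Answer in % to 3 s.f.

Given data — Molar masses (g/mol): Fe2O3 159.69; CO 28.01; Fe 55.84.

n(Fe2O3) = 136.0 / 159.69 = 0.8517 mol
n(CO) = 54.19 / 28.01 = 1.935 mol
n/ν for Fe2O3 = 0.8517/1 = 0.8517
n/ν for CO = 1.935/3 = 0.6450
Smallest n/ν is CO → limiting reagent.
theoretical n(Fe) = (2/3) × 1.935 = 1.290 mol → 72.03 g
% yield = 43.5 / 72.03 × 100 = 60.39 %

60.4 %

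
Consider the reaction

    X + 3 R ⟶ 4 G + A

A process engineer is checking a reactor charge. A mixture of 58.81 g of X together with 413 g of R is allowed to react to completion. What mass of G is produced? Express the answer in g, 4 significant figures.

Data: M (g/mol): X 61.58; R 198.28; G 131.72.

365.8 g

n(X) = 58.81 / 61.58 = 0.9550 mol
n(R) = 413.0 / 198.28 = 2.083 mol
n/ν for X = 0.9550/1 = 0.9550
n/ν for R = 2.083/3 = 0.6943
Smallest n/ν is R → limiting reagent.
n(G) = (4/3) × 2.083 = 2.777 mol
mass = 2.777 × 131.72 = 365.8 g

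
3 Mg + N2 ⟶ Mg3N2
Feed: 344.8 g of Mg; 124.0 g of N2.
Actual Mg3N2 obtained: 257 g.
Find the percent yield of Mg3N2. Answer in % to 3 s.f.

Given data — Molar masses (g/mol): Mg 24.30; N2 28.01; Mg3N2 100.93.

57.5 %

n(Mg) = 344.8 / 24.30 = 14.19 mol
n(N2) = 124.0 / 28.01 = 4.427 mol
n/ν for Mg = 14.19/3 = 4.730
n/ν for N2 = 4.427/1 = 4.427
Smallest n/ν is N2 → limiting reagent.
theoretical n(Mg3N2) = (1/1) × 4.427 = 4.427 mol → 446.8 g
% yield = 257 / 446.8 × 100 = 57.52 %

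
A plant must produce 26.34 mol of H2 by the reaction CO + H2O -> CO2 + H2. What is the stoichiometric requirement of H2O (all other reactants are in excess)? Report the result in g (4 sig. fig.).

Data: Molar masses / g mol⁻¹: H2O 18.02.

n(H2) = 26.34 mol
n(H2O) = (1/1) × 26.34 = 26.34 mol
mass = 26.34 × 18.02 = 474.6 g

474.6 g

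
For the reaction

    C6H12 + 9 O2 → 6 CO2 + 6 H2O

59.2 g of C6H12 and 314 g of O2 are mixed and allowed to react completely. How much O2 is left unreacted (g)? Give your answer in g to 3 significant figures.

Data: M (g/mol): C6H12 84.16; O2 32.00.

111 g

n(C6H12) = 59.20 / 84.16 = 0.7034 mol
n(O2) = 314.0 / 32.00 = 9.813 mol
n/ν for C6H12 = 0.7034/1 = 0.7034
n/ν for O2 = 9.813/9 = 1.090
Smallest n/ν is C6H12 → limiting reagent.
O2 consumed = (9/1) × 0.7034 = 6.331 mol
O2 remaining = 9.813 − 6.331 = 3.482 mol
mass = 3.482 × 32.00 = 111.4 g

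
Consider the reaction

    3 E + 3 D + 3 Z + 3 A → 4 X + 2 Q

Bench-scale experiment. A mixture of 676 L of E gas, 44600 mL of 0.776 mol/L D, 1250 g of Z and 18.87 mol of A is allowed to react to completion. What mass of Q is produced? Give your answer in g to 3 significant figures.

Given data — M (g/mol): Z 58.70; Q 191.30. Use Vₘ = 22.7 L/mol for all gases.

2410 g

n(E) = 676.0 / 22.7 = 29.78 mol
n(D) = 0.776 × 44600/1000 = 34.61 mol
n(Z) = 1250 / 58.70 = 21.29 mol
n(A) = 18.87 mol
n/ν → E: 9.927, D: 11.54, Z: 7.097, A: 6.290; A is limiting.
n(Q) = (2/3) × 18.87 = 12.58 mol
mass = 12.58 × 191.30 = 2407 g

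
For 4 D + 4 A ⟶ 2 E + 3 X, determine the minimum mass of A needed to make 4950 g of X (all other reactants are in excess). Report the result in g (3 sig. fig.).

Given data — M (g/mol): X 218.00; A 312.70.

9470 g

n(X) = 4950 / 218.00 = 22.71 mol
n(A) = (4/3) × 22.71 = 30.28 mol
mass = 30.28 × 312.70 = 9469 g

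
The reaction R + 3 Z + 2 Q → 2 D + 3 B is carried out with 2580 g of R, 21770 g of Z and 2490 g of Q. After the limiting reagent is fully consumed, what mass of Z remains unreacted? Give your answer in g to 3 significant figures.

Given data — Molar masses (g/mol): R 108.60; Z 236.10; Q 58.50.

6700 g

n(R) = 2580 / 108.60 = 23.76 mol
n(Z) = 21770 / 236.10 = 92.21 mol
n(Q) = 2490 / 58.50 = 42.56 mol
n/ν for R = 23.76/1 = 23.76
n/ν for Z = 92.21/3 = 30.74
n/ν for Q = 42.56/2 = 21.28
Smallest n/ν is Q → limiting reagent.
Z consumed = (3/2) × 42.56 = 63.84 mol
Z remaining = 92.21 − 63.84 = 28.37 mol
mass = 28.37 × 236.10 = 6698 g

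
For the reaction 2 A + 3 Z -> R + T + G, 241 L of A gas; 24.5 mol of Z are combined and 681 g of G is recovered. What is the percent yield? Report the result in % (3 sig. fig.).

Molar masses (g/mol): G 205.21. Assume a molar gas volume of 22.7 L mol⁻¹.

n(A) = 241.0 / 22.7 = 10.62 mol
n(Z) = 24.50 mol
n/ν for A = 10.62/2 = 5.310
n/ν for Z = 24.50/3 = 8.167
Smallest n/ν is A → limiting reagent.
theoretical n(G) = (1/2) × 10.62 = 5.310 mol → 1090 g
% yield = 681 / 1090 × 100 = 62.48 %

62.5 %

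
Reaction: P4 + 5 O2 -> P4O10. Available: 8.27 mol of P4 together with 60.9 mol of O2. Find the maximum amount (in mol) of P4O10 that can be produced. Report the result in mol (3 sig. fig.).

8.27 mol

n(P4) = 8.270 mol
n(O2) = 60.90 mol
n/ν for P4 = 8.270/1 = 8.270
n/ν for O2 = 60.90/5 = 12.18
Smallest n/ν is P4 → limiting reagent.
n(P4O10) = (1/1) × 8.270 = 8.270 mol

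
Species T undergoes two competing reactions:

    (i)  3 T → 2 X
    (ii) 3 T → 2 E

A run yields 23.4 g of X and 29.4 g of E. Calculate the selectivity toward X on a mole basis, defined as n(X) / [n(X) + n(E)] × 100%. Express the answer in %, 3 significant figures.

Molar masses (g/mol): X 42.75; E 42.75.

44.3 %

n(X) = 23.4 / 42.75 = 0.5474 mol
n(E) = 29.4 / 42.75 = 0.6877 mol
selectivity = 0.5474/(0.5474+0.6877) × 100 = 44.32 %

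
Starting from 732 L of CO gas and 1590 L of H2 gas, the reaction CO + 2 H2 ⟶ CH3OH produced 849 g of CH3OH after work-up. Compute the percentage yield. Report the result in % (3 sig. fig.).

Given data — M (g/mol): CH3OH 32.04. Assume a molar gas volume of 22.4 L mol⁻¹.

81.1 %

n(CO) = 732.0 / 22.4 = 32.68 mol
n(H2) = 1590 / 22.4 = 70.98 mol
n/ν → CO: 32.68, H2: 35.49; CO is limiting.
theoretical n(CH3OH) = (1/1) × 32.68 = 32.68 mol → 1047 g
% yield = 849 / 1047 × 100 = 81.09 %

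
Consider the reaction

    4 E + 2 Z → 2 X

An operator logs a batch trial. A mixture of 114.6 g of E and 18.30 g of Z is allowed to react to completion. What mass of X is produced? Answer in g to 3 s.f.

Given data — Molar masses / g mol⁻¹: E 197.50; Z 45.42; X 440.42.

128 g

n(E) = 114.6 / 197.50 = 0.5803 mol
n(Z) = 18.30 / 45.42 = 0.4029 mol
n/ν → E: 0.1451, Z: 0.2015; E is limiting.
n(X) = (2/4) × 0.5803 = 0.2902 mol
mass = 0.2902 × 440.42 = 127.8 g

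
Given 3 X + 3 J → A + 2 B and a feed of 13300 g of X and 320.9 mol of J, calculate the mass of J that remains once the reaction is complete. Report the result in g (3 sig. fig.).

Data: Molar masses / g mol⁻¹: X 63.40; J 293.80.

32600 g

n(X) = 13300 / 63.40 = 209.8 mol
n(J) = 320.9 mol
n/ν for X = 209.8/3 = 69.93
n/ν for J = 320.9/3 = 107.0
Smallest n/ν is X → limiting reagent.
J consumed = (3/3) × 209.8 = 209.8 mol
J remaining = 320.9 − 209.8 = 111.1 mol
mass = 111.1 × 293.80 = 32640 g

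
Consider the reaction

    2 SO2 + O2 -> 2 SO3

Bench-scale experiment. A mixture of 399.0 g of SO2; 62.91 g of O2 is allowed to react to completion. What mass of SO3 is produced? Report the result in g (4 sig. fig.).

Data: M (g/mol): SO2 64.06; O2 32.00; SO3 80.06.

n(SO2) = 399.0 / 64.06 = 6.229 mol
n(O2) = 62.91 / 32.00 = 1.966 mol
n/ν → SO2: 3.115, O2: 1.966; O2 is limiting.
n(SO3) = (2/1) × 1.966 = 3.932 mol
mass = 3.932 × 80.06 = 314.8 g

314.8 g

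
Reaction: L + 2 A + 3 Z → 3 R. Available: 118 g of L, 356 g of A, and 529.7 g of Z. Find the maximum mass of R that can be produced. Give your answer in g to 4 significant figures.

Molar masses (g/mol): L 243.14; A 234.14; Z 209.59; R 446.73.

n(L) = 118.0 / 243.14 = 0.4853 mol
n(A) = 356.0 / 234.14 = 1.520 mol
n(Z) = 529.7 / 209.59 = 2.527 mol
n/ν for L = 0.4853/1 = 0.4853
n/ν for A = 1.520/2 = 0.7600
n/ν for Z = 2.527/3 = 0.8423
Smallest n/ν is L → limiting reagent.
n(R) = (3/1) × 0.4853 = 1.456 mol
mass = 1.456 × 446.73 = 650.4 g

650.4 g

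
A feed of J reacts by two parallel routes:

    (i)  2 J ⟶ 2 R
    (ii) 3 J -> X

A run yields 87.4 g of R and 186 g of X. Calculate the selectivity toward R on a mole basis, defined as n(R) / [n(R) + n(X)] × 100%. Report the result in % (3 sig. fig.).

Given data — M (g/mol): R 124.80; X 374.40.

n(R) = 87.4 / 124.80 = 0.7003 mol
n(X) = 186 / 374.40 = 0.4968 mol
selectivity = 0.7003/(0.7003+0.4968) × 100 = 58.50 %

58.5 %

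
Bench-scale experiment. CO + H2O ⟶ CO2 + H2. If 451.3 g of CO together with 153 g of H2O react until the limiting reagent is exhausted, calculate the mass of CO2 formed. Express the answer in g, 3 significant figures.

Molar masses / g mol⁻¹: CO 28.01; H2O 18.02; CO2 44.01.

n(CO) = 451.3 / 28.01 = 16.11 mol
n(H2O) = 153.0 / 18.02 = 8.491 mol
n/ν → CO: 16.11, H2O: 8.491; H2O is limiting.
n(CO2) = (1/1) × 8.491 = 8.491 mol
mass = 8.491 × 44.01 = 373.7 g

374 g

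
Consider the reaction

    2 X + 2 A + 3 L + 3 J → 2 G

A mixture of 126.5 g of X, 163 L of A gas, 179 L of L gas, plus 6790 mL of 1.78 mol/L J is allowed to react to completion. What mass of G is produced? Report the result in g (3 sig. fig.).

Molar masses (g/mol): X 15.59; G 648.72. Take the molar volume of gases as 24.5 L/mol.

n(X) = 126.5 / 15.59 = 8.114 mol
n(A) = 163.0 / 24.5 = 6.653 mol
n(L) = 179.0 / 24.5 = 7.306 mol
n(J) = 1.78 × 6790/1000 = 12.09 mol
n/ν → X: 4.057, A: 3.327, L: 2.435, J: 4.030; L is limiting.
n(G) = (2/3) × 7.306 = 4.871 mol
mass = 4.871 × 648.72 = 3160 g

3160 g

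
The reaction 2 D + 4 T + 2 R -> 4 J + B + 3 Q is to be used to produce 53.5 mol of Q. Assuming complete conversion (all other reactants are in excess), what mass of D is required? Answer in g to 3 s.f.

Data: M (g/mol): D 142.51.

5080 g

n(Q) = 53.50 mol
n(D) = (2/3) × 53.50 = 35.67 mol
mass = 35.67 × 142.51 = 5083 g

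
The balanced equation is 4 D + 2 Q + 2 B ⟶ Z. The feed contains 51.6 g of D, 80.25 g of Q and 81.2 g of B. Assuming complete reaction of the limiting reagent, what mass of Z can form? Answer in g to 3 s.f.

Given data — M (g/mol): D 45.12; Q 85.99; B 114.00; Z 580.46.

n(D) = 51.60 / 45.12 = 1.144 mol
n(Q) = 80.25 / 85.99 = 0.9332 mol
n(B) = 81.20 / 114.00 = 0.7123 mol
n/ν for D = 1.144/4 = 0.2860
n/ν for Q = 0.9332/2 = 0.4666
n/ν for B = 0.7123/2 = 0.3562
Smallest n/ν is D → limiting reagent.
n(Z) = (1/4) × 1.144 = 0.2860 mol
mass = 0.2860 × 580.46 = 166.0 g

166 g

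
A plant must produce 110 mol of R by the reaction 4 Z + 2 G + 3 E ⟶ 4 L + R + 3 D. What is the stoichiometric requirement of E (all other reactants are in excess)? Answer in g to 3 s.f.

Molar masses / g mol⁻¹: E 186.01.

61400 g

n(R) = 110.0 mol
n(E) = (3/1) × 110.0 = 330.0 mol
mass = 330.0 × 186.01 = 61380 g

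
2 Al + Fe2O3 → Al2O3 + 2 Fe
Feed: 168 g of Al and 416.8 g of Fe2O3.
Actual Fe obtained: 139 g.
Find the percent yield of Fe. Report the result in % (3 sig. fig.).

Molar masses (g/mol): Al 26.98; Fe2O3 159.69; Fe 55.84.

n(Al) = 168.0 / 26.98 = 6.227 mol
n(Fe2O3) = 416.8 / 159.69 = 2.610 mol
n/ν for Al = 6.227/2 = 3.114
n/ν for Fe2O3 = 2.610/1 = 2.610
Smallest n/ν is Fe2O3 → limiting reagent.
theoretical n(Fe) = (2/1) × 2.610 = 5.220 mol → 291.5 g
% yield = 139 / 291.5 × 100 = 47.68 %

47.7 %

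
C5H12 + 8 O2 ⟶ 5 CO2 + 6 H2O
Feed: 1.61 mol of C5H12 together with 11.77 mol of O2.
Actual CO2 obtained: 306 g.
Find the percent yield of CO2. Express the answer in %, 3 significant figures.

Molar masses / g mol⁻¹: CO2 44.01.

n(C5H12) = 1.610 mol
n(O2) = 11.77 mol
n/ν for C5H12 = 1.610/1 = 1.610
n/ν for O2 = 11.77/8 = 1.471
Smallest n/ν is O2 → limiting reagent.
theoretical n(CO2) = (5/8) × 11.77 = 7.356 mol → 323.7 g
% yield = 306 / 323.7 × 100 = 94.53 %

94.5 %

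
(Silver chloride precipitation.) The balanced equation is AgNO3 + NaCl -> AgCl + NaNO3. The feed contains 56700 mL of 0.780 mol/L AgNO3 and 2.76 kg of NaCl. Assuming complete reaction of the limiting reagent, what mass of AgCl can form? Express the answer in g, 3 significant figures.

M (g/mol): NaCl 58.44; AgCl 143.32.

6340 g

n(AgNO3) = 0.780 × 56700/1000 = 44.23 mol
n(NaCl) = 2.760×1000 / 58.44 = 47.23 mol
n/ν → AgNO3: 44.23, NaCl: 47.23; AgNO3 is limiting.
n(AgCl) = (1/1) × 44.23 = 44.23 mol
mass = 44.23 × 143.32 = 6339 g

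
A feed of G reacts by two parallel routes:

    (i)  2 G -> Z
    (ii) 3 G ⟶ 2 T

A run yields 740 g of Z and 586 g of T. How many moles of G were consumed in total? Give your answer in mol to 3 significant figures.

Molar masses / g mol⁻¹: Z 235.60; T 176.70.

11.3 mol

n(Z) = 740 / 235.60 = 3.141 mol
n(T) = 586 / 176.70 = 3.316 mol
n(G) via (i) = (2/1)×3.141 = 6.282 mol
n(G) via (ii) = (3/2)×3.316 = 4.974 mol
total n(G) = 6.282 + 4.974 = 11.26 mol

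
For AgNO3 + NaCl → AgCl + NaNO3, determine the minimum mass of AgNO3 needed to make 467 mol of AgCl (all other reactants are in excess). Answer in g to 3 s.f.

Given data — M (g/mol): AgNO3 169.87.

79300 g

n(AgCl) = 467.0 mol
n(AgNO3) = (1/1) × 467.0 = 467.0 mol
mass = 467.0 × 169.87 = 79330 g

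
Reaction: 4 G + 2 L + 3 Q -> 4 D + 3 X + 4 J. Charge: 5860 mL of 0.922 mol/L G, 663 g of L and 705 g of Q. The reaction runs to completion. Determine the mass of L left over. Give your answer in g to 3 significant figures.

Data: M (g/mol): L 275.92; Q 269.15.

n(G) = 0.922 × 5860/1000 = 5.403 mol
n(L) = 663.0 / 275.92 = 2.403 mol
n(Q) = 705.0 / 269.15 = 2.619 mol
n/ν → G: 1.351, L: 1.202, Q: 0.8730; Q is limiting.
L consumed = (2/3) × 2.619 = 1.746 mol
L remaining = 2.403 − 1.746 = 0.6570 mol
mass = 0.6570 × 275.92 = 181.3 g

181 g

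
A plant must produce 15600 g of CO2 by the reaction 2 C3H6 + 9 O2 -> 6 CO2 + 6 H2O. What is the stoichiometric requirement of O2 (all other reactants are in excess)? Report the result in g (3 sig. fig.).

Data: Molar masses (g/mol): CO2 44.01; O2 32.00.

n(CO2) = 15600 / 44.01 = 354.5 mol
n(O2) = (9/6) × 354.5 = 531.8 mol
mass = 531.8 × 32.00 = 17020 g

17000 g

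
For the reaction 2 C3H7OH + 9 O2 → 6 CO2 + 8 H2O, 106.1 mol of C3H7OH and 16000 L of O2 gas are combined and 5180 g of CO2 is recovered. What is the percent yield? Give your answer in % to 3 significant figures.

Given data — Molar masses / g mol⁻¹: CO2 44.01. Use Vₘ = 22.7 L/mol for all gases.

n(C3H7OH) = 106.1 mol
n(O2) = 16000 / 22.7 = 704.8 mol
n/ν for C3H7OH = 106.1/2 = 53.05
n/ν for O2 = 704.8/9 = 78.31
Smallest n/ν is C3H7OH → limiting reagent.
theoretical n(CO2) = (6/2) × 106.1 = 318.3 mol → 14010 g
% yield = 5180 / 14010 × 100 = 36.97 %

37.0 %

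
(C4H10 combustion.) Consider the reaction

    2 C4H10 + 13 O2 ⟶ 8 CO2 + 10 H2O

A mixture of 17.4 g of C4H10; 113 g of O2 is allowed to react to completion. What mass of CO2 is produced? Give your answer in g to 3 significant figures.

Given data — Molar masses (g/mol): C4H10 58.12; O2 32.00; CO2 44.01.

n(C4H10) = 17.40 / 58.12 = 0.2994 mol
n(O2) = 113.0 / 32.00 = 3.531 mol
n/ν for C4H10 = 0.2994/2 = 0.1497
n/ν for O2 = 3.531/13 = 0.2716
Smallest n/ν is C4H10 → limiting reagent.
n(CO2) = (8/2) × 0.2994 = 1.198 mol
mass = 1.198 × 44.01 = 52.72 g

52.7 g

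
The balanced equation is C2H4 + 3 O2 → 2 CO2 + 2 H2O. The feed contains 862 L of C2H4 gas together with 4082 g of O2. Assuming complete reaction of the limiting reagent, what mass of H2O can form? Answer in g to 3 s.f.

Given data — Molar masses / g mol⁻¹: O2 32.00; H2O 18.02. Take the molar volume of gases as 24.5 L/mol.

1270 g

n(C2H4) = 862.0 / 24.5 = 35.18 mol
n(O2) = 4082 / 32.00 = 127.6 mol
n/ν for C2H4 = 35.18/1 = 35.18
n/ν for O2 = 127.6/3 = 42.53
Smallest n/ν is C2H4 → limiting reagent.
n(H2O) = (2/1) × 35.18 = 70.36 mol
mass = 70.36 × 18.02 = 1268 g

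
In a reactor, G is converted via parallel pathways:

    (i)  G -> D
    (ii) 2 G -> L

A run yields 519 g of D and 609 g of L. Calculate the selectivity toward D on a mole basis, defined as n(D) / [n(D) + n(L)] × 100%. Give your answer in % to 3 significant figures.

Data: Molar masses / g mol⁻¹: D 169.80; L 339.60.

63.0 %

n(D) = 519 / 169.80 = 3.057 mol
n(L) = 609 / 339.60 = 1.793 mol
selectivity = 3.057/(3.057+1.793) × 100 = 63.03 %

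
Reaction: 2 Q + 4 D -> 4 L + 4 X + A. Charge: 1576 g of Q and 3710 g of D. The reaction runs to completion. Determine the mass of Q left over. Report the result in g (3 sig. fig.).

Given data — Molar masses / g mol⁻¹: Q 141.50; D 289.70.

n(Q) = 1576 / 141.50 = 11.14 mol
n(D) = 3710 / 289.70 = 12.81 mol
n/ν for Q = 11.14/2 = 5.570
n/ν for D = 12.81/4 = 3.203
Smallest n/ν is D → limiting reagent.
Q consumed = (2/4) × 12.81 = 6.405 mol
Q remaining = 11.14 − 6.405 = 4.735 mol
mass = 4.735 × 141.50 = 670.0 g

670 g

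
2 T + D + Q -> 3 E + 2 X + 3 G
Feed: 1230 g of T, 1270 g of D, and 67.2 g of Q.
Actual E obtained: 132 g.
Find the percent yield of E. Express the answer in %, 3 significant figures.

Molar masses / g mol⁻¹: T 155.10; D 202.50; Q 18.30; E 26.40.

45.4 %

n(T) = 1230 / 155.10 = 7.930 mol
n(D) = 1270 / 202.50 = 6.272 mol
n(Q) = 67.20 / 18.30 = 3.672 mol
n/ν → T: 3.965, D: 6.272, Q: 3.672; Q is limiting.
theoretical n(E) = (3/1) × 3.672 = 11.02 mol → 290.9 g
% yield = 132 / 290.9 × 100 = 45.38 %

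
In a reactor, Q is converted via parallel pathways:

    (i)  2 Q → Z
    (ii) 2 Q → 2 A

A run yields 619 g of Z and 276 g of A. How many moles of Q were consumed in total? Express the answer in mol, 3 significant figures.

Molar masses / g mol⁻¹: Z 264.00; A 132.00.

6.78 mol

n(Z) = 619 / 264.00 = 2.345 mol
n(A) = 276 / 132.00 = 2.091 mol
n(Q) via (i) = (2/1)×2.345 = 4.690 mol
n(Q) via (ii) = (2/2)×2.091 = 2.091 mol
total n(Q) = 4.690 + 2.091 = 6.781 mol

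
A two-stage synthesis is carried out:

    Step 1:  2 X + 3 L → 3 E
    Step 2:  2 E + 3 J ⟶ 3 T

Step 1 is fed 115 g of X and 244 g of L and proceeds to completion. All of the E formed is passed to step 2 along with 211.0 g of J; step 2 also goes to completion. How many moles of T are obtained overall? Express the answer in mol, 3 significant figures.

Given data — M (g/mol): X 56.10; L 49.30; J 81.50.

2.59 mol

Step 1:
n(X) = 115.0 / 56.10 = 2.050 mol
n(L) = 244.0 / 49.30 = 4.949 mol
n/ν for X = 2.050/2 = 1.025
n/ν for L = 4.949/3 = 1.650
Smallest n/ν is X → limiting reagent.
n(E) produced = (3/2) × 2.050 = 3.075 mol
Step 2:
n(E) available = 3.075 mol
n(J) = 211.0 / 81.50 = 2.589 mol
n/ν for E = 3.075/2 = 1.538
n/ν for J = 2.589/3 = 0.8630
Smallest n/ν is J → limiting reagent.
n(T) = (3/3) × 2.589 = 2.589 mol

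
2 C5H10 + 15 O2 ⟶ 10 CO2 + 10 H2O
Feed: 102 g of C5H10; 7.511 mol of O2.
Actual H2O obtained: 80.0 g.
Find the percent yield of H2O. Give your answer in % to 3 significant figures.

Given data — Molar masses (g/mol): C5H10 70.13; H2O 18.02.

88.7 %

n(C5H10) = 102.0 / 70.13 = 1.454 mol
n(O2) = 7.511 mol
n/ν for C5H10 = 1.454/2 = 0.7270
n/ν for O2 = 7.511/15 = 0.5007
Smallest n/ν is O2 → limiting reagent.
theoretical n(H2O) = (10/15) × 7.511 = 5.007 mol → 90.23 g
% yield = 80.0 / 90.23 × 100 = 88.66 %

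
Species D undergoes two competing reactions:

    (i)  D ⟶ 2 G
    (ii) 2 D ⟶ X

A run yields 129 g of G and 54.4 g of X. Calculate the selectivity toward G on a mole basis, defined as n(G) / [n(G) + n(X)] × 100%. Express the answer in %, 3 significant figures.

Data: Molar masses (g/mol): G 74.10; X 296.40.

n(G) = 129 / 74.10 = 1.741 mol
n(X) = 54.4 / 296.40 = 0.1835 mol
selectivity = 1.741/(1.741+0.1835) × 100 = 90.47 %

90.5 %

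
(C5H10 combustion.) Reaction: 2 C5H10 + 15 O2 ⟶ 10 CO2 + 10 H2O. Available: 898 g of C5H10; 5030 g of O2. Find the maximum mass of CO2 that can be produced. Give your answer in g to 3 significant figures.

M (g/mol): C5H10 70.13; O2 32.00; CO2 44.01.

2820 g

n(C5H10) = 898.0 / 70.13 = 12.80 mol
n(O2) = 5030 / 32.00 = 157.2 mol
n/ν → C5H10: 6.400, O2: 10.48; C5H10 is limiting.
n(CO2) = (10/2) × 12.80 = 64.00 mol
mass = 64.00 × 44.01 = 2817 g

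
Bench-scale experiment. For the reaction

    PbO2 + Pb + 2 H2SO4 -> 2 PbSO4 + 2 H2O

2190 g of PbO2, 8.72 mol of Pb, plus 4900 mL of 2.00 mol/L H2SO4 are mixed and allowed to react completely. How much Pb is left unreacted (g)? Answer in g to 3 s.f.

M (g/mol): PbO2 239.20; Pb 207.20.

n(PbO2) = 2190 / 239.20 = 9.156 mol
n(Pb) = 8.720 mol
n(H2SO4) = 2.00 × 4900/1000 = 9.800 mol
n/ν for PbO2 = 9.156/1 = 9.156
n/ν for Pb = 8.720/1 = 8.720
n/ν for H2SO4 = 9.800/2 = 4.900
Smallest n/ν is H2SO4 → limiting reagent.
Pb consumed = (1/2) × 9.800 = 4.900 mol
Pb remaining = 8.720 − 4.900 = 3.820 mol
mass = 3.820 × 207.20 = 791.5 g

792 g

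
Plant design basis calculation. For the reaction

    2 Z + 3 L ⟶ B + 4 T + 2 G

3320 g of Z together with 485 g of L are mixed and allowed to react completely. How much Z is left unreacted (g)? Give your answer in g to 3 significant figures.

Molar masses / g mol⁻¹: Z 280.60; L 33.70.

628 g

n(Z) = 3320 / 280.60 = 11.83 mol
n(L) = 485.0 / 33.70 = 14.39 mol
n/ν for Z = 11.83/2 = 5.915
n/ν for L = 14.39/3 = 4.797
Smallest n/ν is L → limiting reagent.
Z consumed = (2/3) × 14.39 = 9.593 mol
Z remaining = 11.83 − 9.593 = 2.237 mol
mass = 2.237 × 280.60 = 627.7 g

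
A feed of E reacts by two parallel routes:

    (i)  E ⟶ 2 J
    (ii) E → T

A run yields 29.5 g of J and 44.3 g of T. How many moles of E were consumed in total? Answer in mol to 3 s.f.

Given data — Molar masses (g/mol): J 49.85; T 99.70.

n(J) = 29.5 / 49.85 = 0.5918 mol
n(T) = 44.3 / 99.70 = 0.4443 mol
n(E) via (i) = (1/2)×0.5918 = 0.2959 mol
n(E) via (ii) = (1/1)×0.4443 = 0.4443 mol
total n(E) = 0.2959 + 0.4443 = 0.7402 mol

0.740 mol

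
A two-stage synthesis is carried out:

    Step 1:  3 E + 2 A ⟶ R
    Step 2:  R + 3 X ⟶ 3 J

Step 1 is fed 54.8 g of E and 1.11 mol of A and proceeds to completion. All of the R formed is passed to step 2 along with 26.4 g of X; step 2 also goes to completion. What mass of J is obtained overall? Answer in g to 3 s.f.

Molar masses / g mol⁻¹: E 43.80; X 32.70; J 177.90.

144 g

Step 1:
n(E) = 54.80 / 43.80 = 1.251 mol
n(A) = 1.110 mol
n/ν for E = 1.251/3 = 0.4170
n/ν for A = 1.110/2 = 0.5550
Smallest n/ν is E → limiting reagent.
n(R) produced = (1/3) × 1.251 = 0.4170 mol
Step 2:
n(R) available = 0.4170 mol
n(X) = 26.40 / 32.70 = 0.8073 mol
n/ν for R = 0.4170/1 = 0.4170
n/ν for X = 0.8073/3 = 0.2691
Smallest n/ν is X → limiting reagent.
n(J) = (3/3) × 0.8073 = 0.8073 mol
mass = 0.8073 × 177.90 = 143.6 g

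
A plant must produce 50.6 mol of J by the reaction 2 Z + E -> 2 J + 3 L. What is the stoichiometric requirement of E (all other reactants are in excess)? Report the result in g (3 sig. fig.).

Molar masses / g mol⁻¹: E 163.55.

4140 g

n(J) = 50.60 mol
n(E) = (1/2) × 50.60 = 25.30 mol
mass = 25.30 × 163.55 = 4138 g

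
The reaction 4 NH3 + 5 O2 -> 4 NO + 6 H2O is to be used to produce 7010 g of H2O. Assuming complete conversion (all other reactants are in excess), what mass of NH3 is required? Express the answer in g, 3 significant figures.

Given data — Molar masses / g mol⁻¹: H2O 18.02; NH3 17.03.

n(H2O) = 7010 / 18.02 = 389.0 mol
n(NH3) = (4/6) × 389.0 = 259.3 mol
mass = 259.3 × 17.03 = 4416 g

4420 g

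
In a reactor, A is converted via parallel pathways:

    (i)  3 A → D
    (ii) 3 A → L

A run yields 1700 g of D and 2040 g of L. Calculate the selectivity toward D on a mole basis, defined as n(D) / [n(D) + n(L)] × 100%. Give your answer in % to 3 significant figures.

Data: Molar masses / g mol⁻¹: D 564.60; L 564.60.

45.5 %

n(D) = 1700 / 564.60 = 3.011 mol
n(L) = 2040 / 564.60 = 3.613 mol
selectivity = 3.011/(3.011+3.613) × 100 = 45.46 %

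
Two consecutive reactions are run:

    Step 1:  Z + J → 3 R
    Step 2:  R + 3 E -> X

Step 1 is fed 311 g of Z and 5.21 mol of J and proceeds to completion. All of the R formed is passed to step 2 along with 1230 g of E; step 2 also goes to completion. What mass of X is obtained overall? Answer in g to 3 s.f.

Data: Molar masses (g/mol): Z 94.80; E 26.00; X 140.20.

Step 1:
n(Z) = 311.0 / 94.80 = 3.281 mol
n(J) = 5.210 mol
n/ν for Z = 3.281/1 = 3.281
n/ν for J = 5.210/1 = 5.210
Smallest n/ν is Z → limiting reagent.
n(R) produced = (3/1) × 3.281 = 9.843 mol
Step 2:
n(R) available = 9.843 mol
n(E) = 1230 / 26.00 = 47.31 mol
n/ν for R = 9.843/1 = 9.843
n/ν for E = 47.31/3 = 15.77
Smallest n/ν is R → limiting reagent.
n(X) = (1/1) × 9.843 = 9.843 mol
mass = 9.843 × 140.20 = 1380 g

1380 g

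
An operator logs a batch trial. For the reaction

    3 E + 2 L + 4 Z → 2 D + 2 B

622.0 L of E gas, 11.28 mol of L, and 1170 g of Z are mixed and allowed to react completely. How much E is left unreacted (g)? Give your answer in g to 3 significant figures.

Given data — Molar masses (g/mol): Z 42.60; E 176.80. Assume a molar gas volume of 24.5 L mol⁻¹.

n(E) = 622.0 / 24.5 = 25.39 mol
n(L) = 11.28 mol
n(Z) = 1170 / 42.60 = 27.46 mol
n/ν for E = 25.39/3 = 8.463
n/ν for L = 11.28/2 = 5.640
n/ν for Z = 27.46/4 = 6.865
Smallest n/ν is L → limiting reagent.
E consumed = (3/2) × 11.28 = 16.92 mol
E remaining = 25.39 − 16.92 = 8.470 mol
mass = 8.470 × 176.80 = 1497 g

1500 g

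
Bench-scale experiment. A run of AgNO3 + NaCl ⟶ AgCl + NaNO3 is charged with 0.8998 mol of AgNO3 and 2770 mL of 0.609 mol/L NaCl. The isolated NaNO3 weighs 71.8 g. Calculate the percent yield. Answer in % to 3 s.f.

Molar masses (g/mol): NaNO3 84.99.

93.9 %

n(AgNO3) = 0.8998 mol
n(NaCl) = 0.609 × 2770/1000 = 1.687 mol
n/ν for AgNO3 = 0.8998/1 = 0.8998
n/ν for NaCl = 1.687/1 = 1.687
Smallest n/ν is AgNO3 → limiting reagent.
theoretical n(NaNO3) = (1/1) × 0.8998 = 0.8998 mol → 76.47 g
% yield = 71.8 / 76.47 × 100 = 93.89 %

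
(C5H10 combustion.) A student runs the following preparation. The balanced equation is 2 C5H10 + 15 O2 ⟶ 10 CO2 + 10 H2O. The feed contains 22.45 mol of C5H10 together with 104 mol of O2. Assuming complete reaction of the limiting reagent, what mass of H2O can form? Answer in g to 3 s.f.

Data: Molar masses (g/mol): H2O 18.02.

n(C5H10) = 22.45 mol
n(O2) = 104.0 mol
n/ν for C5H10 = 22.45/2 = 11.23
n/ν for O2 = 104.0/15 = 6.933
Smallest n/ν is O2 → limiting reagent.
n(H2O) = (10/15) × 104.0 = 69.33 mol
mass = 69.33 × 18.02 = 1249 g

1250 g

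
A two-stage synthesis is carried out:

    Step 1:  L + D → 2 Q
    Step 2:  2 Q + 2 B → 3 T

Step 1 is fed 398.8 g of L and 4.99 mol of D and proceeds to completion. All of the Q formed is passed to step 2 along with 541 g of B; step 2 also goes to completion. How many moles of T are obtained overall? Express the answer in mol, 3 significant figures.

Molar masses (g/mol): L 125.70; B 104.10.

Step 1:
n(L) = 398.8 / 125.70 = 3.173 mol
n(D) = 4.990 mol
n/ν for L = 3.173/1 = 3.173
n/ν for D = 4.990/1 = 4.990
Smallest n/ν is L → limiting reagent.
n(Q) produced = (2/1) × 3.173 = 6.346 mol
Step 2:
n(Q) available = 6.346 mol
n(B) = 541.0 / 104.10 = 5.197 mol
n/ν for Q = 6.346/2 = 3.173
n/ν for B = 5.197/2 = 2.599
Smallest n/ν is B → limiting reagent.
n(T) = (3/2) × 5.197 = 7.796 mol

7.80 mol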